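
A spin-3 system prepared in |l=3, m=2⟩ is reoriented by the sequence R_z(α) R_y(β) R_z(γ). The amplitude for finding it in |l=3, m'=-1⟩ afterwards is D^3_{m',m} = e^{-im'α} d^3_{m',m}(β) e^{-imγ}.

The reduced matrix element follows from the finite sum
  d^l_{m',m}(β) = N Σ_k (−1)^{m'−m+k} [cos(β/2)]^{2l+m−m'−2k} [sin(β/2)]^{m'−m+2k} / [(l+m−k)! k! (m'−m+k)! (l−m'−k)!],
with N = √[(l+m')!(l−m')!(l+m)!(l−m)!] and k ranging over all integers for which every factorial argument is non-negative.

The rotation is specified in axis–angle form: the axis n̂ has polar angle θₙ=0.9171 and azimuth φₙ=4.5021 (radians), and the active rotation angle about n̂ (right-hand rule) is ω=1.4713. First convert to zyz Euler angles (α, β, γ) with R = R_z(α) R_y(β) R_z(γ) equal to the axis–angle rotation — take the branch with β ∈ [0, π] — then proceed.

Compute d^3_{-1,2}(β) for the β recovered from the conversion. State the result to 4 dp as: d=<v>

Axis–angle → zyz. n̂ = (sinθₙcosφₙ, sinθₙsinφₙ, cosθₙ) = (-0.165708, -0.776354, +0.608125), ω = 1.4713.
R = I cosω + sinω [n̂]ₓ + (1−cosω) n̂n̂ᵀ gives
  R = [+0.124064, -0.489248, -0.863276; +0.720987, +0.642187, -0.260334; +0.681752, -0.590112, +0.432413]
β = atan2(√(R₁₃²+R₂₃²), R₃₃) = 1.123629; α = atan2(R₂₃, R₁₃) mod 2π = 3.434485; γ = atan2(R₃₂, −R₃₁) mod 2π = 3.855063
d^3_{-1,2}(β=1.1236) via the finite sum:
Half-angle: c=0.846290, s=0.532723. N=√(2·24·120·1)=75.894664
k: max(0,(2)−(-1))=3 … min(3+(2),3−(-1))=4
  k=3: (−1)^0·75.8947/(12)·0.8463^3·0.5327^3 = +0.579550
  k=4: (−1)^1·75.8947/(24)·0.8463^1·0.5327^5 = -0.114822
d^3_{-1,2}(1.1236) = +0.579550 -0.114822 = +0.464728

d=0.4647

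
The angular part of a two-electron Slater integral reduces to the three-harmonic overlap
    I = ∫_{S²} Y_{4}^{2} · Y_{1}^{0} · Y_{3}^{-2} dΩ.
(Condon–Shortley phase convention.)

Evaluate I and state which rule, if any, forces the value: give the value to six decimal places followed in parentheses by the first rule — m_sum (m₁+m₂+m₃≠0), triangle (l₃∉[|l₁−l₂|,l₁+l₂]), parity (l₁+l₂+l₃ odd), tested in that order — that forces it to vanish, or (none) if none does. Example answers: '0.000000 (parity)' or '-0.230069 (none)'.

Rules hold: Σm=0, L=8 even, 3≤3≤5.
N = 9·3·7 = 189
Δ = 2!·6!·0!/9! = 1/252
Racah Σ t=1..1: t=1:−1/36 = -1/36
⇒ 3j(4 1 3; 0 0 0)² = 4/63, sgn +1
Racah Σ t=1..1: t=1:−1/120 = -1/120
⇒ 3j(4 1 3; 2 0 -2)² = 1/21, sgn +1
4πI² = N·(3j₀)²·(3jₘ)² = 4/7
I = +1·√(0.571429/4π) = 0.21324362
No selection rule forces the value: the integral is nonzero (none).

0.213244 (none)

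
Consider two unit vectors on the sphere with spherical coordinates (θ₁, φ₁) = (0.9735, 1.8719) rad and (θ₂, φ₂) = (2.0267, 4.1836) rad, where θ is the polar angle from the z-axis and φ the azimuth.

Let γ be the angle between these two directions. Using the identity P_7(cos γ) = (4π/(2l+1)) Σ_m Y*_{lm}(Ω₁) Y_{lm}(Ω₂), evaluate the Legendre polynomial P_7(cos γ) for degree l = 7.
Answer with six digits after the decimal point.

0.028906

Summing Y*_{l m}(θ₁,φ₁)·Y_{l m}(θ₂,φ₂) over m ∈ [−7, 7]; prefactor 4π/(2·7+1) = 0.837758:
  m=-7: (0.113543, 0.067588) × (-0.124932, 0.199301) = (-0.027656, 0.014185)  (running Σ = (-0.027656, 0.014185))
  m=-6: (0.078572, -0.326979) × (-0.431363, -0.013438) = (-0.038287, 0.139991)  (running Σ = (-0.065943, 0.154176))
  m=-5: (-0.440399, 0.028789) × (-0.155347, -0.285958) = (0.076647, 0.121463)  (running Σ = (0.010705, 0.275640))
  m=-4: (0.076851, 0.200286) × (-0.052203, 0.086234) = (-0.021283, -0.003828)  (running Σ = (-0.010578, 0.271811))
  m=-3: (-0.175319, 0.138181) × (-0.353935, -0.005511) = (0.062813, -0.047941)  (running Σ = (0.052234, 0.223870))
  m=-2: (0.272012, 0.186976) × (-0.025885, -0.045929) = (0.001547, -0.017333)  (running Σ = (0.053781, 0.206537))
  m=-1: (-0.027461, 0.088427) × (-0.164737, 0.281943) = (-0.020408, -0.022310)  (running Σ = (0.033373, 0.184228))
  m=0: (0.340961, -0.000000) × (-0.094566, 0.000000) = (-0.032243, 0.000000)  (running Σ = (0.001130, 0.184228))
  m=1: (0.027461, 0.088427) × (0.164737, 0.281943) = (-0.020408, 0.022310)  (running Σ = (-0.019278, 0.206537))
  m=2: (0.272012, -0.186976) × (-0.025885, 0.045929) = (0.001547, 0.017333)  (running Σ = (-0.017731, 0.223870))
  m=3: (0.175319, 0.138181) × (0.353935, -0.005511) = (0.062813, 0.047941)  (running Σ = (0.045082, 0.271811))
  m=4: (0.076851, -0.200286) × (-0.052203, -0.086234) = (-0.021283, 0.003828)  (running Σ = (0.023799, 0.275640))
  m=5: (0.440399, 0.028789) × (0.155347, -0.285958) = (0.076647, -0.121463)  (running Σ = (0.100446, 0.154176))
  m=6: (0.078572, 0.326979) × (-0.431363, 0.013438) = (-0.038287, -0.139991)  (running Σ = (0.062159, 0.014185))
  m=7: (-0.113543, 0.067588) × (0.124932, 0.199301) = (-0.027656, -0.014185)  (running Σ = (0.034503, 0.000000))
Accumulated sum (0.034503, 0.000000); after 4π/(2l+1) scaling, (0.028906, 0.000000) ⇒ P_7 = 0.028906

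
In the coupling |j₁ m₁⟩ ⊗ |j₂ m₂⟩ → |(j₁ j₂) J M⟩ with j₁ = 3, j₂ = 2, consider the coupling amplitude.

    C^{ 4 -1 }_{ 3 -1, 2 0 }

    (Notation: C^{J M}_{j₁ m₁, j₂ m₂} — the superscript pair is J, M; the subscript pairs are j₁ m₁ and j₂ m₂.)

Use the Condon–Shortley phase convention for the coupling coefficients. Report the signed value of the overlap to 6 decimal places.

-0.327327  (= −√(3/28))

√[9·1!5!3!/10! · 2!4!2!2!3!5!] = √(1728/7)
  +(−1)^0/∏(0,1,4,2,1,1)! = 1/48  (running 1/48)
  +(−1)^1/∏(1,0,3,1,2,2)! = -1/24  (running -1/48)
⟨..|..⟩ = √(1728/7)·(-1/48) = -0.327327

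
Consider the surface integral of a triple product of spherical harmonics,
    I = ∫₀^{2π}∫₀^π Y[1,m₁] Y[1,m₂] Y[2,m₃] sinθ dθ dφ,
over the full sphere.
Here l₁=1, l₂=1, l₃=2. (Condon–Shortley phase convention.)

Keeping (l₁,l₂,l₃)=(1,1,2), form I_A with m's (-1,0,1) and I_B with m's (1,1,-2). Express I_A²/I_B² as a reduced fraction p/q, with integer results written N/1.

Same 1,1,2: normalisation and zero-m 3j drop out of the ratio.
A: Δ: 0! 2! 2! / 5! → 1/30; sum: t=0:+1/2 = 1/2; 3j²(1 1 2; -1 0 1) = Δ·Π!·Σ² = 1/10  (sign -1)
B: Δ: 0! 2! 2! / 5! → 1/30; sum: t=0:+1/4 = 1/4; 3j²(1 1 2; 1 1 -2) = Δ·Π!·Σ² = 1/5  (sign +1)
I_A²/I_B² = (1/10)/(1/5) = 1/2

1/2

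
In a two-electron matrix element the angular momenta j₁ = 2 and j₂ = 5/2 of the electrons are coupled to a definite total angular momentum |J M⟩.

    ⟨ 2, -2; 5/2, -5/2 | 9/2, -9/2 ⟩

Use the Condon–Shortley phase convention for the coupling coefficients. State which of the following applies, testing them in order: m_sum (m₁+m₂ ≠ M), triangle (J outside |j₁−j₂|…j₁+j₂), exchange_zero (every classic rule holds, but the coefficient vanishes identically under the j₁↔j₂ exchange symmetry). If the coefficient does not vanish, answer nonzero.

nonzero

m-sum: m₁+m₂ = -2+(-5/2) = -9/2, M = -9/2  ✓
triangle: |j₁−j₂| = 1/2 ≤ J = 9/2 ≤ j₁+j₂ = 9/2  ✓
exchange: j₁≠j₂ or m₁≠m₂ — the exchange symmetry imposes no constraint here
value check: CG = +1 = +1.000000 ≠ 0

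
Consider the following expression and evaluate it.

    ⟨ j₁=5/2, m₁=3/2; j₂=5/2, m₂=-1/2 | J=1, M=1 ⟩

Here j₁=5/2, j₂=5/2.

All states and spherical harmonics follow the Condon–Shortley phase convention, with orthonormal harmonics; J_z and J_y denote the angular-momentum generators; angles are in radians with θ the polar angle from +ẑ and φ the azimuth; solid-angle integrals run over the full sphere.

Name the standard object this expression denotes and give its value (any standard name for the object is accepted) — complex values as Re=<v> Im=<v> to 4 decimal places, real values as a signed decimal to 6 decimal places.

This is a Clebsch–Gordan (vector-coupling) coefficient.
j₁+j₂−J=4  J+j₁−j₂=1  J−j₁+j₂=1  j₁+j₂+J+1=7
(j₁±m₁, j₂±m₂, J±M) = (4,1,2,3,2,0)
P² = 288/35
sum k=1..1:
  [1] −1/6 = -1/6
S = -1/6
C² = P²·S² = 8/35 ; C = -0.478091

Clebsch–Gordan coefficient, −√(8/35) ≈ -0.478091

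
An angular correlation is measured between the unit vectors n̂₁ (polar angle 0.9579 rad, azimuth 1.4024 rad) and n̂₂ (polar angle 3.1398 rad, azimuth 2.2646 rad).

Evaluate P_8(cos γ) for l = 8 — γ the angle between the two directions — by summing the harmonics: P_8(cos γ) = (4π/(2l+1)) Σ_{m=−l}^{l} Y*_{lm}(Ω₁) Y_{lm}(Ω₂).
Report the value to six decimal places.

Summing Y*_{l m}(θ₁,φ₁)·Y_{l m}(θ₂,φ₂) over m ∈ [−8, 8]; prefactor 4π/(2·8+1) = 0.739198:
  [-8]  conj(Y_{8,-8})(Ω₁) = 0.02291 - 0.10074j ; Y_{8,-8}(Ω₂) = 0.00000 + 0.00000j ; Δ = 0.00000 - 0.00000j
  [-7]  conj(Y_{8,-7})(Ω₁) = -0.26855 - 0.11103j ; Y_{8,-7}(Ω₂) = 0.00000 - 0.00000j ; Δ = -0.00000 - 0.00000j
  [-6]  conj(Y_{8,-6})(Ω₁) = -0.23755 + 0.37855j ; Y_{8,-6}(Ω₂) = 0.00000 - 0.00000j ; Δ = 0.00000 + 0.00000j
  [-5]  conj(Y_{8,-5})(Ω₁) = 0.25090 + 0.22400j ; Y_{8,-5}(Ω₂) = -0.00000 - 0.00000j ; Δ = 0.00000 - 0.00000j
  [-4]  conj(Y_{8,-4})(Ω₁) = -0.05756 + 0.04594j ; Y_{8,-4}(Ω₂) = -0.00000 - 0.00000j ; Δ = 0.00000 - 0.00000j
  [-3]  conj(Y_{8,-3})(Ω₁) = 0.17743 + 0.32081j ; Y_{8,-3}(Ω₂) = -0.00000 + 0.00000j ; Δ = -0.00000 - 0.00000j
  [-2]  conj(Y_{8,-2})(Ω₁) = 0.11344 - 0.03972j ; Y_{8,-2}(Ω₂) = -0.00001 + 0.00003j ; Δ = 0.00000 + 0.00000j
  [-1]  conj(Y_{8,-1})(Ω₁) = 0.05289 + 0.31110j ; Y_{8,-1}(Ω₂) = 0.00566 + 0.00680j ; Δ = -0.00182 + 0.00212j
  [+0]  conj(Y_{8,0})(Ω₁) = 0.17081 + 0.00000j ; Y_{8,0}(Ω₂) = 1.16304 + 0.00000j ; Δ = 0.19866 + 0.00000j
  [+1]  conj(Y_{8,1})(Ω₁) = -0.05289 + 0.31110j ; Y_{8,1}(Ω₂) = -0.00566 + 0.00680j ; Δ = -0.00182 - 0.00212j
  [+2]  conj(Y_{8,2})(Ω₁) = 0.11344 + 0.03972j ; Y_{8,2}(Ω₂) = -0.00001 - 0.00003j ; Δ = 0.00000 - 0.00000j
  [+3]  conj(Y_{8,3})(Ω₁) = -0.17743 + 0.32081j ; Y_{8,3}(Ω₂) = 0.00000 + 0.00000j ; Δ = -0.00000 + 0.00000j
  [+4]  conj(Y_{8,4})(Ω₁) = -0.05756 - 0.04594j ; Y_{8,4}(Ω₂) = -0.00000 + 0.00000j ; Δ = 0.00000 + 0.00000j
  [+5]  conj(Y_{8,5})(Ω₁) = -0.25090 + 0.22400j ; Y_{8,5}(Ω₂) = 0.00000 - 0.00000j ; Δ = 0.00000 + 0.00000j
  [+6]  conj(Y_{8,6})(Ω₁) = -0.23755 - 0.37855j ; Y_{8,6}(Ω₂) = 0.00000 + 0.00000j ; Δ = 0.00000 - 0.00000j
  [+7]  conj(Y_{8,7})(Ω₁) = 0.26855 - 0.11103j ; Y_{8,7}(Ω₂) = -0.00000 - 0.00000j ; Δ = -0.00000 + 0.00000j
  [+8]  conj(Y_{8,8})(Ω₁) = 0.02291 + 0.10074j ; Y_{8,8}(Ω₂) = 0.00000 - 0.00000j ; Δ = 0.00000 + 0.00000j
Total Σ_m = 0.19503 + 0.00000j. Multiply by 0.739198: 0.14417 + 0.00000j. P_8(cos γ) = 0.144168

0.144168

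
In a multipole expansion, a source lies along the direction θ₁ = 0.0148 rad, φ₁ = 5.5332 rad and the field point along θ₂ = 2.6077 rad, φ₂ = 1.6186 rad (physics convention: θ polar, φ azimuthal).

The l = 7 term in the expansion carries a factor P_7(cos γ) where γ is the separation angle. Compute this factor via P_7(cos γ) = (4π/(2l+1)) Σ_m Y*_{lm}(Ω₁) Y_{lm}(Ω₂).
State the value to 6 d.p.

0.410232

Summing Y*_{l m}(θ₁,φ₁)·Y_{l m}(θ₂,φ₂) over m ∈ [−7, 7]; prefactor 4π/(2·7+1) = 0.837758:
  [-7]  conj(Y_{7,-7})(Ω₁) = 0.00000 + 0.00000j ; Y_{7,-7}(Ω₂) = 0.00145 + 0.00417j ; Δ = -0.00000 + 0.00000j
  [-6]  conj(Y_{7,-6})(Ω₁) = -0.00000 + 0.00000j ; Y_{7,-6}(Ω₂) = 0.02683 - 0.00791j ; Δ = 0.00000 + 0.00000j
  [-5]  conj(Y_{7,-5})(Ω₁) = -0.00000 + 0.00000j ; Y_{7,-5}(Ω₂) = -0.02560 - 0.10504j ; Δ = 0.00000 + 0.00000j
  [-4]  conj(Y_{7,-4})(Ω₁) = -0.00000 - 0.00000j ; Y_{7,-4}(Ω₂) = -0.27591 + 0.05341j ; Δ = 0.00000 - 0.00000j
  [-3]  conj(Y_{7,-3})(Ω₁) = -0.00002 - 0.00002j ; Y_{7,-3}(Ω₂) = 0.06797 + 0.47067j ; Δ = 0.00001 - 0.00001j
  [-2]  conj(Y_{7,-2})(Ω₁) = 0.00012 - 0.00164j ; Y_{7,-2}(Ω₂) = 0.41705 - 0.04000j ; Δ = -0.00002 - 0.00069j
  [-1]  conj(Y_{7,-1})(Ω₁) = 0.04420 - 0.04118j ; Y_{7,-1}(Ω₂) = 0.00343 + 0.07174j ; Δ = 0.00311 + 0.00303j
  [+0]  conj(Y_{7,0})(Ω₁) = 1.08920 + 0.00000j ; Y_{7,0}(Ω₂) = 0.44389 + 0.00000j ; Δ = 0.48348 + 0.00000j
  [+1]  conj(Y_{7,1})(Ω₁) = -0.04420 - 0.04118j ; Y_{7,1}(Ω₂) = -0.00343 + 0.07174j ; Δ = 0.00311 - 0.00303j
  [+2]  conj(Y_{7,2})(Ω₁) = 0.00012 + 0.00164j ; Y_{7,2}(Ω₂) = 0.41705 + 0.04000j ; Δ = -0.00002 + 0.00069j
  [+3]  conj(Y_{7,3})(Ω₁) = 0.00002 - 0.00002j ; Y_{7,3}(Ω₂) = -0.06797 + 0.47067j ; Δ = 0.00001 + 0.00001j
  [+4]  conj(Y_{7,4})(Ω₁) = -0.00000 + 0.00000j ; Y_{7,4}(Ω₂) = -0.27591 - 0.05341j ; Δ = 0.00000 + 0.00000j
  [+5]  conj(Y_{7,5})(Ω₁) = 0.00000 + 0.00000j ; Y_{7,5}(Ω₂) = 0.02560 - 0.10504j ; Δ = 0.00000 - 0.00000j
  [+6]  conj(Y_{7,6})(Ω₁) = -0.00000 - 0.00000j ; Y_{7,6}(Ω₂) = 0.02683 + 0.00791j ; Δ = 0.00000 - 0.00000j
  [+7]  conj(Y_{7,7})(Ω₁) = -0.00000 + 0.00000j ; Y_{7,7}(Ω₂) = -0.00145 + 0.00417j ; Δ = -0.00000 - 0.00000j
Σ over m = 0.48968 - 0.00000j; ×(4π/15) → 0.41023 - 0.00000j. Real part: 0.410232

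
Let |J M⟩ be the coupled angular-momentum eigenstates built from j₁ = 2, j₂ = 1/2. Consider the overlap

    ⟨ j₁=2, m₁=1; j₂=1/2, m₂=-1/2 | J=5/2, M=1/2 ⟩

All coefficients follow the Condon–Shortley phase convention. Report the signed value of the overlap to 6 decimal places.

triangle: 0!×4!×1!/6! = 24/720
(j±m)!: 3!×1!×0!×1!×3!×2! = 72
prefactor² = (2J+1)×Δ×N² = 72/5
  k=0: +1/(0!×0!×1!×0!×3!×1!) = 1/6
Σ = 1/6  ⇒  CG² = 72/5×(1/6)² = 2/5
CG = +√(2/5) = +0.632456

+0.632456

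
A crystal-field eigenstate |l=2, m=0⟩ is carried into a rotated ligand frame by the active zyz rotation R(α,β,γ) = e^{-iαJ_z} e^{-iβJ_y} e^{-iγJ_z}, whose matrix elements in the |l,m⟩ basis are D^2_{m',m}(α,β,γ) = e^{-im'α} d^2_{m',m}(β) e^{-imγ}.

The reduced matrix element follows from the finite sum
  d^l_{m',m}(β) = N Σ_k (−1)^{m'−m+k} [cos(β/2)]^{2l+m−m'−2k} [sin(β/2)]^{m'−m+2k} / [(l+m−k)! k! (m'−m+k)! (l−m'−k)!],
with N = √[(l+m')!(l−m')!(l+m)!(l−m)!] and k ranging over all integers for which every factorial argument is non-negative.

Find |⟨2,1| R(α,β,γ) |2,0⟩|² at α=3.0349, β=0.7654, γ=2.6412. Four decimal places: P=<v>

P=0.3744

D^2_{1,0}(3.0349,0.7654,2.6412) = e^{-i·1·3.0349}·d^2_{1,0}(0.7654)·e^{-i·0·2.6412}. Compute d first:
c=cos(0.765400/2)=0.927660, s=sin(0.765400/2)=0.373427; N=√[6·1·2·2]=4.898979
k∈{0,1} keeps every argument non-negative
  k=0: (−1)^1·4.8990/(2)·0.9277^3·0.3734^1 = -0.730209
  k=1: (−1)^2·4.8990/(2)·0.9277^1·0.3734^3 = +0.118326
d^2_{1,0}(0.7654) = -0.730209 +0.118326 = -0.611883
|D^2_{1,0}|² = |d^2_{1,0}(β)|² = (-0.611883)² = 0.374400 (the z-rotation phases have unit modulus)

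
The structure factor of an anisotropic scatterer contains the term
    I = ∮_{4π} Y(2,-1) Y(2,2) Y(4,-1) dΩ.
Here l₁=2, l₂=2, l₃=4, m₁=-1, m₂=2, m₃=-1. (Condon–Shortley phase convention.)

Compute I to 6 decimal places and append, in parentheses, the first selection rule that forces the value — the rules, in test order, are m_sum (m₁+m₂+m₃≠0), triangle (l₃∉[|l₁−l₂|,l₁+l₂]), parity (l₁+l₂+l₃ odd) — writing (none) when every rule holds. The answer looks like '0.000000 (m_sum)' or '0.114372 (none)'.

Checks pass: Σm=0; 8 even; l₃=4∈[0,4].
(2·2+1)(2·2+1)(2·4+1) = 225
Δ: 0! 4! 4! / 9! → 1/630
sum: t=0:+1/16 = 1/16
3j²(2 2 4; 0 0 0) = Δ·Π!·Σ² = 2/35  (sign +1)
sum: t=0:+1/144 = 1/144
3j²(2 2 4; -1 2 -1) = Δ·Π!·Σ² = 1/126  (sign -1)
combine: 4πI² = 225·2/35·1/126 = 5/49
take √, sign -1: I = -0.09011188
No selection rule forces the value: the integral is nonzero (none).

-0.090112 (none)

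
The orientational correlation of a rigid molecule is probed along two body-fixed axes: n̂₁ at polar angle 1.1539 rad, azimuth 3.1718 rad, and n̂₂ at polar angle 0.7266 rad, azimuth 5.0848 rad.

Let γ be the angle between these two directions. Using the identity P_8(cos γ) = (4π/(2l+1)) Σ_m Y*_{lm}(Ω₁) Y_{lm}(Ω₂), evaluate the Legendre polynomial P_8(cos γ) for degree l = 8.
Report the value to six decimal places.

Expand P_8 via completeness: Σ_{m} conj(Y_{8,m}) at Ω₁ times Y_{8,m} at Ω₂ —
  m=-8: Y*=+0.244491+0.060261i  Y=-0.019298-0.003160i  product -0.004528-0.001935i
  m=-7: Y*=-0.436122-0.093618i  Y=-0.044846+0.075720i  product +0.026647-0.028825i
  m=-6: Y*=+0.315764+0.057865i  Y=+0.147103+0.188111i  product +0.035565+0.067911i
  m=-5: Y*=+0.112451+0.017115i  Y=+0.405287-0.121499i  product +0.047655-0.006726i
  m=-4: Y*=-0.355750-0.043196i  Y=+0.036116-0.444064i  product -0.032030+0.156416i
  m=-3: Y*=+0.057778+0.005250i  Y=-0.111294-0.054251i  product -0.006145-0.003719i
  m=-2: Y*=+0.322122+0.019485i  Y=+0.236676-0.218208i  product +0.080490-0.065678i
  m=-1: Y*=-0.124603-0.003765i  Y=-0.106750-0.273271i  product +0.012273+0.034452i
  m=+0: Y*=-0.305185-0.000000i  Y=+0.239613+0.000000i  product -0.073126-0.000000i
  m=+1: Y*=+0.124603-0.003765i  Y=+0.106750-0.273271i  product +0.012273-0.034452i
  m=+2: Y*=+0.322122-0.019485i  Y=+0.236676+0.218208i  product +0.080490+0.065678i
  m=+3: Y*=-0.057778+0.005250i  Y=+0.111294-0.054251i  product -0.006145+0.003719i
  m=+4: Y*=-0.355750+0.043196i  Y=+0.036116+0.444064i  product -0.032030-0.156416i
  m=+5: Y*=-0.112451+0.017115i  Y=-0.405287-0.121499i  product +0.047655+0.006726i
  m=+6: Y*=+0.315764-0.057865i  Y=+0.147103-0.188111i  product +0.035565-0.067911i
  m=+7: Y*=+0.436122-0.093618i  Y=+0.044846+0.075720i  product +0.026647+0.028825i
  m=+8: Y*=+0.244491-0.060261i  Y=-0.019298+0.003160i  product -0.004528+0.001935i
Accumulated sum +0.246726-0.000000i; after 4π/(2l+1) scaling, +0.182379-0.000000i ⇒ P_8 = 0.182379

0.182379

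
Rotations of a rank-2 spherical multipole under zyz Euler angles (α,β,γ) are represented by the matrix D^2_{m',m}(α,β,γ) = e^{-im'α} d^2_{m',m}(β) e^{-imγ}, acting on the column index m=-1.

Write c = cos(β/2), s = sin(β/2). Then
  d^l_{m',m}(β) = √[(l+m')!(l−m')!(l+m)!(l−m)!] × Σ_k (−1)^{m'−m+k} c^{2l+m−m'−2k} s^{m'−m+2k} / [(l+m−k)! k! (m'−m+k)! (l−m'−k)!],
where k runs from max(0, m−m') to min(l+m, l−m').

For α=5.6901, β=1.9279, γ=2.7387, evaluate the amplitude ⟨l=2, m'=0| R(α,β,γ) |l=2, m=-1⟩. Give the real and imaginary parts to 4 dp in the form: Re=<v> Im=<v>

Re=-0.3690 Im=0.1573

Split into d^2_{0,-1}(β=1.9279) × two z-phases.
With c≡cos(β/2)=0.570280 and s≡sin(β/2)=0.821451, N=[2·2·1·6]^{1/2}=4.898979
k∈{0,1} keeps every argument non-negative
  k=0: (−1)^1·4.8990/(2)·0.5703^3·0.8215^1 = -0.373182
  k=1: (−1)^2·4.8990/(2)·0.5703^1·0.8215^3 = +0.774298
d^2_{0,-1}(1.9279) = -0.373182 +0.774298 = +0.401115
Attach z-rotation phases: D = e^{-i(0)(5.6901)}·(+0.401115)·e^{-i(-1)(2.7387)} = -0.368998+0.157270i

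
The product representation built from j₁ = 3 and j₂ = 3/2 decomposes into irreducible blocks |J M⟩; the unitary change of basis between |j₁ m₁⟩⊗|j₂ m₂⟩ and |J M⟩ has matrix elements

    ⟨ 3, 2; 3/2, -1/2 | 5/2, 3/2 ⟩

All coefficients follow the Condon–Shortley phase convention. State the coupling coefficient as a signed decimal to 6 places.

+0.267261  (= +√(1/14))

√[6·2!4!1!/8! · 5!1!1!2!4!1!] = √(288/7)
  +(−1)^0/∏(0,2,1,1,3,0)! = 1/12  (running 1/12)
  +(−1)^1/∏(1,1,0,0,4,1)! = -1/24  (running 1/24)
⟨..|..⟩ = √(288/7)·(1/24) = +0.267261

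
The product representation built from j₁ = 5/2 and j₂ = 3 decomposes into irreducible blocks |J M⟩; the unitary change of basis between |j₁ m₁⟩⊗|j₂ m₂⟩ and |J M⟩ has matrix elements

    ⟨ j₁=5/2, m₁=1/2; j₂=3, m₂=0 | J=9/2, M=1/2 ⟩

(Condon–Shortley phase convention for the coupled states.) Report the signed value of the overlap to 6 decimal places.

√[10·1!4!5!/11! · 3!2!3!3!5!4!] = √(69120/77)
  +(−1)^0/∏(0,1,2,3,2,2)! = 1/48  (running 1/48)
  +(−1)^1/∏(1,0,1,2,3,3)! = -1/72  (running 1/144)
⟨..|..⟩ = √(69120/77)·(1/144) = +0.208063

+√(10/231) = +0.208063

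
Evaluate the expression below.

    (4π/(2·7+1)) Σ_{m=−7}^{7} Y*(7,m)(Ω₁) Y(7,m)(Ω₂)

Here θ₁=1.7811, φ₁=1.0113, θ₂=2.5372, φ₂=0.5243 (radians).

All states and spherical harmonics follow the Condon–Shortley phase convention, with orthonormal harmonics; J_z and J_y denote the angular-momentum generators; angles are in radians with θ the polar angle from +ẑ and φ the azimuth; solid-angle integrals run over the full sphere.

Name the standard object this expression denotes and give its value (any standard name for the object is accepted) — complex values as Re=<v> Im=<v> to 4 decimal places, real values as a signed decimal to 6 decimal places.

This sum is the spherical-harmonic addition theorem: it equals the Legendre polynomial P_l(cos γ) of the angle γ between the two directions.
Term-by-term m-sum for l=7 (normalisation 4π/15 = 0.837758):
  m=-7: Y*=+0.299326+0.305689i  Y=-0.008263+0.004825i  product -0.003948-0.001082i
  m=-6: Y*=-0.333813+0.073031i  Y=+0.051841-0.000218i  product -0.017289+0.003859i
  m=-5: Y*=-0.048001+0.133944i  Y=-0.147211-0.084305i  product +0.018359-0.015671i
  m=-4: Y*=-0.211014-0.267891i  Y=+0.183560+0.315886i  product +0.045889-0.115831i
  m=-3: Y*=-0.040673+0.004397i  Y=-0.001019-0.484580i  product +0.002172+0.019705i
  m=-2: Y*=+0.142901-0.294470i  Y=-0.126026+0.218992i  product +0.046477+0.068405i
  m=-1: Y*=-0.000708-0.001131i  Y=-0.231255+0.133731i  product +0.000315+0.000167i
  m=+0: Y*=+0.321490-0.000000i  Y=+0.351494+0.000000i  product +0.113002+0.000000i
  m=+1: Y*=+0.000708-0.001131i  Y=+0.231255+0.133731i  product +0.000315-0.000167i
  m=+2: Y*=+0.142901+0.294470i  Y=-0.126026-0.218992i  product +0.046477-0.068405i
  m=+3: Y*=+0.040673+0.004397i  Y=+0.001019-0.484580i  product +0.002172-0.019705i
  m=+4: Y*=-0.211014+0.267891i  Y=+0.183560-0.315886i  product +0.045889+0.115831i
  m=+5: Y*=+0.048001+0.133944i  Y=+0.147211-0.084305i  product +0.018359+0.015671i
  m=+6: Y*=-0.333813-0.073031i  Y=+0.051841+0.000218i  product -0.017289-0.003859i
  m=+7: Y*=-0.299326+0.305689i  Y=+0.008263+0.004825i  product -0.003948+0.001082i
Accumulated sum +0.296951-0.000000i; after 4π/(2l+1) scaling, +0.248773-0.000000i ⇒ P_7 = 0.248773

Legendre polynomial (addition theorem), +0.248773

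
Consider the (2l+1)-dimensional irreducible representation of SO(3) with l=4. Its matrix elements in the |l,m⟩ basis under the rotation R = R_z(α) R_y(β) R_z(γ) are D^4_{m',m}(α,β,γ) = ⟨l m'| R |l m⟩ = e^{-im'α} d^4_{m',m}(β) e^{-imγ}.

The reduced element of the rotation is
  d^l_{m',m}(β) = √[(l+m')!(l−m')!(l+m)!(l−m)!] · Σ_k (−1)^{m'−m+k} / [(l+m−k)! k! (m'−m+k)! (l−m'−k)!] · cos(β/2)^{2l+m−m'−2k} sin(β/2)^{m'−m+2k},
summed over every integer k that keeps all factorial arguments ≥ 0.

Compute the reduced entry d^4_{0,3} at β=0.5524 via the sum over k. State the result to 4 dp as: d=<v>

d=0.1819

d^4_{0,3}(β=0.5524) via the finite sum:
With c≡cos(β/2)=0.962099 and s≡sin(β/2)=0.272702, N=[24·24·5040·1]^{1/2}=1703.830978
Admissible k: 3..4 (factorial args all ≥0)
  k=3: (−1)^0·1703.8310/(144)·0.9621^5·0.2727^3 = +0.197800
  k=4: (−1)^1·1703.8310/(144)·0.9621^3·0.2727^5 = -0.015891
d^4_{0,3}(0.5524) = +0.197800 -0.015891 = +0.181908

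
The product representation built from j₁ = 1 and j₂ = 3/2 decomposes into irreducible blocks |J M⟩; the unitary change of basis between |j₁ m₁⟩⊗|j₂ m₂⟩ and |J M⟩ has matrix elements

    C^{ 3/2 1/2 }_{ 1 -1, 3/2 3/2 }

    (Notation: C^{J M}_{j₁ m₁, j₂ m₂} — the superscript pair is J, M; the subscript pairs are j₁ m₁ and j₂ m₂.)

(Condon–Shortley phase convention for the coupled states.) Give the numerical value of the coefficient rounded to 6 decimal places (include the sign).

−√(2/5) = -0.632456

√[4·1!1!2!/5! · 0!2!3!0!2!1!] = √(8/5)
  +(−1)^1/∏(1,0,1,2,0,0)! = -1/2  (running -1/2)
⟨..|..⟩ = √(8/5)·(-1/2) = -0.632456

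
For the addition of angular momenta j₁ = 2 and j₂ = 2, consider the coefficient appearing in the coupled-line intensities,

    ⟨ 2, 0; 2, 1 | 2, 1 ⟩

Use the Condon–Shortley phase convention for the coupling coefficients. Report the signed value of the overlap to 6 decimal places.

−√(1/14) = -0.267261

j₁+j₂−J=2  J+j₁−j₂=2  J−j₁+j₂=2  j₁+j₂+J+1=7
(j₁±m₁, j₂±m₂, J±M) = (2,2,3,1,3,1)
P² = 8/7
sum k=1..2:
  [1] −1/2 = -1/2
  [2] +1/4 = 1/4
S = -1/4
C² = P²·S² = 1/14 ; C = -0.267261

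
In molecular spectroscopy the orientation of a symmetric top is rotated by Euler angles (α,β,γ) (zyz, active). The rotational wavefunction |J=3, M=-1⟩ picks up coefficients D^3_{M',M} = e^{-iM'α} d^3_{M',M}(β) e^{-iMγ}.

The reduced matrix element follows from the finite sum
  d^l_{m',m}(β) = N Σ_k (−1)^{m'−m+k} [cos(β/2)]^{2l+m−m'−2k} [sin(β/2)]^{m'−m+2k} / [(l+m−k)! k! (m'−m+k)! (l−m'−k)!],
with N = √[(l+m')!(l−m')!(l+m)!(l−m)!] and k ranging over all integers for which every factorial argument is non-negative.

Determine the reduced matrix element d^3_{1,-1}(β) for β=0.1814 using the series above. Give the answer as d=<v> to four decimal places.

d=0.0479

d^3_{1,-1}(β=0.1814) via the finite sum:
With c≡cos(β/2)=0.995890 and s≡sin(β/2)=0.090576, N=[24·2·2·24]^{1/2}=48.000000
The bounds max(0,m−m')=0 and min(l+m,l−m')=2 give 3 terms
  k=0: (−1)^2·48.0000/(8)·0.9959^4·0.0906^2 = +0.048419
  k=1: (−1)^3·48.0000/(6)·0.9959^2·0.0906^4 = -0.000534
  k=2: (−1)^4·48.0000/(48)·0.9959^0·0.0906^6 = +0.000001
d^3_{1,-1}(0.1814) = +0.048419 -0.000534 +0.000001 = +0.047886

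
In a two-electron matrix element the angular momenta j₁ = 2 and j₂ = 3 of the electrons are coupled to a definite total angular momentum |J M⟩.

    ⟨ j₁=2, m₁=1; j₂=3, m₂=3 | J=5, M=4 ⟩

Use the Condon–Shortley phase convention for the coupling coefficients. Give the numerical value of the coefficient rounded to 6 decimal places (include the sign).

√[11·0!4!6!/11! · 3!1!6!0!9!1!] = √(7464960)
  +(−1)^0/∏(0,0,1,6,3,0)! = 1/4320  (running 1/4320)
⟨..|..⟩ = √(7464960)·(1/4320) = +0.632456

+0.632456  (= +√(2/5))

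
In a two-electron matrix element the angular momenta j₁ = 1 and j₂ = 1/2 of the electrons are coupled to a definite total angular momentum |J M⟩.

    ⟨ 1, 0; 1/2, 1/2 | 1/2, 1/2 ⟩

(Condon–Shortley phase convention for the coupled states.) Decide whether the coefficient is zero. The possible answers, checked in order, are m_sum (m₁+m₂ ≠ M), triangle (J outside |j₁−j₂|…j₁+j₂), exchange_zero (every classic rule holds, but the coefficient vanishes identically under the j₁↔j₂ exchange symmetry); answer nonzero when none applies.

m-sum: m₁+m₂ = 0+1/2 = 1/2, M = 1/2  ✓
triangle: |j₁−j₂| = 1/2 ≤ J = 1/2 ≤ j₁+j₂ = 3/2  ✓
exchange: j₁≠j₂ or m₁≠m₂ — the exchange symmetry imposes no constraint here
value check: CG = −√(1/3) = -0.577350 ≠ 0

nonzero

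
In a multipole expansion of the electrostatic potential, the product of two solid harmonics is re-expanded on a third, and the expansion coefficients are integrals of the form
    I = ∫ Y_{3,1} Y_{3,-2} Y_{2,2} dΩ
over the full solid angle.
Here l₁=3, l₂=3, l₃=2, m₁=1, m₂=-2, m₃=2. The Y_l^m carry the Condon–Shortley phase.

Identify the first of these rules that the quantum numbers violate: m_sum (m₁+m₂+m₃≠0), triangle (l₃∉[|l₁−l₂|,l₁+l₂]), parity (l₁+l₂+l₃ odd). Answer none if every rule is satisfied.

m_sum

Σmᵢ = 1  ✗
l₃∈[|l₁−l₂|,l₁+l₂]=[0,6], have l₃=2
Σlᵢ = 8 ⇒ even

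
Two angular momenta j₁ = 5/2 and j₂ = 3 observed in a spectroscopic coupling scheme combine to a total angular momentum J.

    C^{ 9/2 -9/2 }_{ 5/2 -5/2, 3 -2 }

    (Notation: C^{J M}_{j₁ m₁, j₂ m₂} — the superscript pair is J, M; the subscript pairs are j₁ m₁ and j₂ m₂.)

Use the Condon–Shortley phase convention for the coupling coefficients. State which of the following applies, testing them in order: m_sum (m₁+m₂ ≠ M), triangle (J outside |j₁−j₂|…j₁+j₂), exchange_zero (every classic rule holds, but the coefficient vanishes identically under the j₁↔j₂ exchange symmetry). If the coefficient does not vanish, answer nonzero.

m-sum: m₁+m₂ = -5/2+(-2) = -9/2, M = -9/2  ✓
triangle: |j₁−j₂| = 1/2 ≤ J = 9/2 ≤ j₁+j₂ = 11/2  ✓
exchange: j₁≠j₂ or m₁≠m₂ — the exchange symmetry imposes no constraint here
value check: CG = −√(5/11) = -0.674200 ≠ 0

nonzero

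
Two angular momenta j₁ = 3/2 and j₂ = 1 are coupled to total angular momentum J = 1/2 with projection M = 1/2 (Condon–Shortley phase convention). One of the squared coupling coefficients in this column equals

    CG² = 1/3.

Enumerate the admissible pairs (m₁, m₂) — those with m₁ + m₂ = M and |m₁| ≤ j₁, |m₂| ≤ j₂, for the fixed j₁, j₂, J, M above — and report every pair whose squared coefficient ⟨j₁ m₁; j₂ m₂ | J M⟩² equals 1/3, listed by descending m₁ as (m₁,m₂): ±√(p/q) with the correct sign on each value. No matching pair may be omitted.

(1/2,0): −√(1/3)

Admissible pairs with m₁+m₂ = M = 1/2: (-1/2,1), (1/2,0), (3/2,-1)
  (m₁,m₂)=(3/2,-1): CG² = 1/2, CG = +√(1/2)
  (m₁,m₂)=(1/2,0): CG² = 1/3, CG = −√(1/3)   ← matches the target
  (m₁,m₂)=(-1/2,1): CG² = 1/6, CG = +√(1/6)
Pairs with CG² = 1/3: (1/2,0): −√(1/3)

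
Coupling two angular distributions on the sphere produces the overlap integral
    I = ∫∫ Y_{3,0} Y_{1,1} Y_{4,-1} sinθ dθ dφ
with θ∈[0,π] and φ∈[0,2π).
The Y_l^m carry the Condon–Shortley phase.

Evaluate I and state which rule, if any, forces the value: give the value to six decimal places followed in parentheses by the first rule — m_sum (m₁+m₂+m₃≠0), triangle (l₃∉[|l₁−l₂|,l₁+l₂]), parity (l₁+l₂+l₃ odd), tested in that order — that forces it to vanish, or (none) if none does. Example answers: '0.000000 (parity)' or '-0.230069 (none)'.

Checks pass: Σm=0; 8 even; l₃=4∈[2,4].
(2·3+1)(2·1+1)(2·4+1) = 189
Δ: 0! 6! 2! / 9! → 1/252
sum: t=0:+1/36 = 1/36
3j²(3 1 4; 0 0 0) = Δ·Π!·Σ² = 4/63  (sign +1)
sum: t=0:+1/72 = 1/72
3j²(3 1 4; 0 1 -1) = Δ·Π!·Σ² = 5/126  (sign -1)
combine: 4πI² = 189·4/63·5/126 = 10/21
take √, sign -1: I = -0.19466390
No selection rule forces the value: the integral is nonzero (none).

-0.194664 (none)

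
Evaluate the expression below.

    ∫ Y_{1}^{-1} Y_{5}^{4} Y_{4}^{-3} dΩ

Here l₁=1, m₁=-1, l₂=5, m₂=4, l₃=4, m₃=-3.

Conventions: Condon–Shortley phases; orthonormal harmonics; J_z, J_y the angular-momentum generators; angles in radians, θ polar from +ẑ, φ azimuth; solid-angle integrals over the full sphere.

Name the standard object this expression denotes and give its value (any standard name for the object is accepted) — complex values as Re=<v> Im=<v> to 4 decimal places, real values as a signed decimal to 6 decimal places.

Gaunt coefficient, +0.294638

This is a Gaunt coefficient — the integral of a triple product of spherical harmonics over the sphere.
m-sum 0 ✓  L=10 even ✓  4≤4≤6 ✓
Π(2lᵢ+1) = 3×11×9 = 297
triangle coeff Δ(1,5,4) = 1/495
Σ_t [1,1]: t=1:−1/576 = -1/576
(3j)²=5/99 [(1 5 4; 0 0 0)], sign=-1
Σ_t [2,2]: t=2:+1/10080 = 1/10080
(3j)²=4/55 [(1 5 4; -1 4 -3)], sign=-1
⇒ 4πI² = 12/11
I = (+1)√(12/11/(4π)) = 0.29463840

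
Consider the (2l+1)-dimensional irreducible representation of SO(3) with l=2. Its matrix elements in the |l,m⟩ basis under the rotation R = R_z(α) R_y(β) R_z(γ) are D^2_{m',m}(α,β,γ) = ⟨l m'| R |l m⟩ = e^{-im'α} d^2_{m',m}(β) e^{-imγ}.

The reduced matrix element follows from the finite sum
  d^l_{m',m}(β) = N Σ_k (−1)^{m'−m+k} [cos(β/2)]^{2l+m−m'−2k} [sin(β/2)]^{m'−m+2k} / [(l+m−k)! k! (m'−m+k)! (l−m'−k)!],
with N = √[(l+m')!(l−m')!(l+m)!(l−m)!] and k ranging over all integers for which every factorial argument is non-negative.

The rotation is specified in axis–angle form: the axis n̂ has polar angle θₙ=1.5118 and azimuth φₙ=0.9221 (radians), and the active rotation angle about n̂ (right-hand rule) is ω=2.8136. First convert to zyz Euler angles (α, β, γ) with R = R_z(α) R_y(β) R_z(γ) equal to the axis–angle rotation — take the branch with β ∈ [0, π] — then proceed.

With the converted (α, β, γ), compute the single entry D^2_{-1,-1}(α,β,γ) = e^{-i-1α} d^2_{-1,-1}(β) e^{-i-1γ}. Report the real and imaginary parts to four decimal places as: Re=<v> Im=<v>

Axis–angle → zyz. n̂ = (sinθₙcosφₙ, sinθₙsinφₙ, cosθₙ) = (+0.603097, +0.795486, +0.058962), ω = 2.8136.
R = I cosω + sinω [n̂]ₓ + (1−cosω) n̂n̂ᵀ gives
  R = [-0.238629, +0.914940, +0.325484; +0.952929, +0.285170, -0.102977; -0.187036, +0.285590, -0.939923]
β = atan2(√(R₁₃²+R₂₃²), R₃₃) = 2.793202; α = atan2(R₂₃, R₁₃) mod 2π = 5.976769; γ = atan2(R₃₂, −R₃₁) mod 2π = 0.990976
D^2_{-1,-1}(5.9768,2.7932,0.9910) = e^{-i·-1·5.9768}·d^2_{-1,-1}(2.7932)·e^{-i·-1·0.9910}. Compute d first:
With c≡cos(β/2)=0.173316 and s≡sin(β/2)=0.984866, N=[1·6·1·6]^{1/2}=6.000000
k: max(0,(-1)−(-1))=0 … min(2+(-1),2−(-1))=1
  k=0: (−1)^0·6.0000/(6)·0.1733^4·0.9849^0 = +0.000902
  k=1: (−1)^1·6.0000/(2)·0.1733^2·0.9849^2 = -0.087408
d^2_{-1,-1}(2.7932) = +0.000902 -0.087408 = -0.086506
D = (+0.953421-0.301644i)·(-0.086506)·(+0.547873+0.836561i) = -0.067016-0.054701i

Re=-0.0670 Im=-0.0547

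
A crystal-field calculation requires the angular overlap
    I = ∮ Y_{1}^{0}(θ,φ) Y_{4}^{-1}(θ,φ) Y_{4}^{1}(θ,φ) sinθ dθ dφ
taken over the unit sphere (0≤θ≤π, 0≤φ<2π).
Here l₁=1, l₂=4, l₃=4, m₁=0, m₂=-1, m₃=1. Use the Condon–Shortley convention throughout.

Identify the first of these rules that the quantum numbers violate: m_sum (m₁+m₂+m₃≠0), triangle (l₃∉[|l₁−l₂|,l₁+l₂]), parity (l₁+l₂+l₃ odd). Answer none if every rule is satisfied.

m₁+m₂+m₃ = 0 − 1 + 1 = 0  ✓
triangle: |1−4|=3 ≤ l₃=4 ≤ 1+4=5  ✓
parity: l₁+l₂+l₃ = 9 is odd  ✗

parity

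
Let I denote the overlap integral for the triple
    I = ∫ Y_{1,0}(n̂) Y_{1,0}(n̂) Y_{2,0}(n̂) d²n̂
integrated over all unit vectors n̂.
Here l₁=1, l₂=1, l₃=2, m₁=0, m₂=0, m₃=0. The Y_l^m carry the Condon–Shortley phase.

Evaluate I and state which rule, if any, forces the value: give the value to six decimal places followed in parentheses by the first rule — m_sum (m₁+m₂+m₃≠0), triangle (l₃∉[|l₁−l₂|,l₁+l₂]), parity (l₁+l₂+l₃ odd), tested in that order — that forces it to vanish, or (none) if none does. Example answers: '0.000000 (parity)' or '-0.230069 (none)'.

0.252313 (none)

Rules hold: Σm=0, L=4 even, 0≤2≤2.
N = 3·3·5 = 45
Δ = 0!·2!·2!/5! = 1/30
Racah Σ t=0..0: t=0:+1/1 = 1/1
⇒ 3j(1 1 2; 0 0 0)² = 2/15, sgn +1
(m-triple is (0,0,0) — same symbol as above.)
4πI² = N·(3j₀)²·(3jₘ)² = 4/5
I = +1·√(0.8/4π) = 0.25231325
No selection rule forces the value: the integral is nonzero (none).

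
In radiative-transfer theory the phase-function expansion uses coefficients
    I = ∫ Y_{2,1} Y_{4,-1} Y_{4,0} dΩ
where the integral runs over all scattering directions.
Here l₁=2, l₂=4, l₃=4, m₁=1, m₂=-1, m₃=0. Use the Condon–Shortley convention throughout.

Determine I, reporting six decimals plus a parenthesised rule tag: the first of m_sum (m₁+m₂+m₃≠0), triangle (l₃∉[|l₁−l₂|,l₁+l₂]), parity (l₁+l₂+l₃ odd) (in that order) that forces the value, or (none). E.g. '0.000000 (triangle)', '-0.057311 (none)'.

Rules hold: Σm=0, L=10 even, 2≤4≤6.
N = 5·9·9 = 405
Δ = 2!·2!·6!/11! = 1/13860
Racah Σ t=0..2: t=0:+1/192 t=1:−1/36 t=2:+1/192 = -5/288
⇒ 3j(2 4 4; 0 0 0)² = 20/693, sgn -1
Racah Σ t=0..1: t=0:+1/72 t=1:−1/96 = 1/288
⇒ 3j(2 4 4; 1 -1 0)² = 1/462, sgn +1
4πI² = N·(3j₀)²·(3jₘ)² = 150/5929
I = -1·√(0.0252994/4π) = -0.04486937
No selection rule forces the value: the integral is nonzero (none).

-0.044869 (none)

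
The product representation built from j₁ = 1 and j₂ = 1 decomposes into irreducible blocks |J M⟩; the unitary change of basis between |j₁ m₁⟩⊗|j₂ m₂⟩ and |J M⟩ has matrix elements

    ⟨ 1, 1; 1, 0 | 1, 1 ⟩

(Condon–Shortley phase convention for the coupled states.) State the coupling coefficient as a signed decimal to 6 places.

triangle: 1!*1!*1!/4! = 1/24
(j±m)!: 2!*0!*1!*1!*2!*0! = 4
prefactor² = (2J+1)*Δ*N² = 1/2
  k=0: +1/(0!*1!*0!*1!*1!*0!) = 1
Σ = 1  ⇒  CG² = 1/2*1² = 1/2
CG = +√(1/2) = +0.707107

+√(1/2) ≈ +0.707107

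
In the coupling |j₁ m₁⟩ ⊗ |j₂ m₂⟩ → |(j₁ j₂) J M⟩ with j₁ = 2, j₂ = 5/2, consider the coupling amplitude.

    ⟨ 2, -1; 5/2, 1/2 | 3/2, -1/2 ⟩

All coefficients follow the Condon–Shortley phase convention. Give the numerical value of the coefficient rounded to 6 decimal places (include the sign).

+0.487950  (= +√(5/21))

triangle: 3!·1!·2!/7! = 12/5040
(j±m)!: 1!·3!·3!·2!·1!·2! = 144
prefactor² = (2J+1)·Δ·N² = 48/35
  k=2: +1/(2!·1!·1!·1!·0!·1!) = 1/2
  k=3: −1/(3!·0!·0!·0!·1!·2!) = -1/12
Σ = 5/12  ⇒  CG² = 48/35·(5/12)² = 5/21
CG = +√(5/21) = +0.487950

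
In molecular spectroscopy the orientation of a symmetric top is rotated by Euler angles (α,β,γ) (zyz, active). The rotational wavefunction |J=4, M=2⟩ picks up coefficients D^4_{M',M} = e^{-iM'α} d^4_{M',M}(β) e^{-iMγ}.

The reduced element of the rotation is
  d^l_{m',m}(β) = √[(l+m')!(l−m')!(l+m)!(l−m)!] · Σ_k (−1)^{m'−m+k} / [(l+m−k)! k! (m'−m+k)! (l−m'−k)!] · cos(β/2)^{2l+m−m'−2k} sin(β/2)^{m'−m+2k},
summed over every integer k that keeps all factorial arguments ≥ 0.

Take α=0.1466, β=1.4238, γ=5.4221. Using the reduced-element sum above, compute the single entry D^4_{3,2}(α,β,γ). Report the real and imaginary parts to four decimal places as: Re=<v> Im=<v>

D^4_{3,2}(0.1466,1.4238,5.4221) = e^{-i·3·0.1466}·d^4_{3,2}(1.4238)·e^{-i·2·5.4221}. Compute d first:
Half-angle: c=0.757122, s=0.653273. N=√(5040·1·720·2)=2693.993318
The bounds max(0,m−m')=0 and min(l+m,l−m')=1 give 2 terms
  k=0: (−1)^1·2693.9933/(720)·0.7571^7·0.6533^1 = -0.348594
  k=1: (−1)^2·2693.9933/(240)·0.7571^5·0.6533^3 = +0.778574
d^4_{3,2}(1.4238) = -0.348594 +0.778574 = +0.429980
D = (+0.904837-0.425759i)·(+0.429980)·(-0.150797+0.988565i) = +0.122305+0.412218i

Re=0.1223 Im=0.4122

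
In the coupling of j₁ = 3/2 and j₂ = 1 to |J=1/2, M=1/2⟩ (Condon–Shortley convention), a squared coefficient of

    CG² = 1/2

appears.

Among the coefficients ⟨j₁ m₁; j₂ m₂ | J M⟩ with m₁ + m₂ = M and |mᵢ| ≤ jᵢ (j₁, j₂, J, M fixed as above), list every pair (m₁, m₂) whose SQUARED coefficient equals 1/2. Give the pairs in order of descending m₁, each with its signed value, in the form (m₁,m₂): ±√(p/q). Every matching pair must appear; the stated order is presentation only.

(3/2,-1): +√(1/2)

Admissible pairs with m₁+m₂ = M = 1/2: (-1/2,1), (1/2,0), (3/2,-1)
  (m₁,m₂)=(3/2,-1): CG² = 1/2, CG = +√(1/2)   ← matches the target
  (m₁,m₂)=(1/2,0): CG² = 1/3, CG = −√(1/3)
  (m₁,m₂)=(-1/2,1): CG² = 1/6, CG = +√(1/6)
Pairs with CG² = 1/2: (3/2,-1): +√(1/2)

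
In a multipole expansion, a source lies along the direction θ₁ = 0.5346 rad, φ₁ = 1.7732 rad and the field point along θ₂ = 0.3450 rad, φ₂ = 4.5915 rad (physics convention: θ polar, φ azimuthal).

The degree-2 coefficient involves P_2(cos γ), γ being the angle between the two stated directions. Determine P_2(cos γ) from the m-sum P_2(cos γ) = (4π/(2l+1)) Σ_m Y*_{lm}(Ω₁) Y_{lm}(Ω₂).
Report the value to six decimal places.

Term-by-term m-sum for l=2 (normalisation 4π/5 = 2.513274):
  [-2]  conj(Y_{2,-2})(Ω₁) = (-0.092168, -0.039491) ; Y_{2,-2}(Ω₂) = (-0.042896, -0.010578) ; Δ = (0.003536, 0.002669)
  [-1]  conj(Y_{2,-1})(Ω₁) = (-0.068085, 0.331777) ; Y_{2,-1}(Ω₂) = (-0.029652, 0.244083) ; Δ = (-0.078963, -0.026456)
  [+0]  conj(Y_{2,0})(Ω₁) = (0.385168, -0.000000) ; Y_{2,0}(Ω₂) = (0.522563, 0.000000) ; Δ = (0.201275, 0.000000)
  [+1]  conj(Y_{2,1})(Ω₁) = (0.068085, 0.331777) ; Y_{2,1}(Ω₂) = (0.029652, 0.244083) ; Δ = (-0.078963, 0.026456)
  [+2]  conj(Y_{2,2})(Ω₁) = (-0.092168, 0.039491) ; Y_{2,2}(Ω₂) = (-0.042896, 0.010578) ; Δ = (0.003536, -0.002669)
Σ over m = (0.050421, -0.000000); ×(4π/5) → (0.126722, -0.000000). Real part: 0.126722

0.126722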